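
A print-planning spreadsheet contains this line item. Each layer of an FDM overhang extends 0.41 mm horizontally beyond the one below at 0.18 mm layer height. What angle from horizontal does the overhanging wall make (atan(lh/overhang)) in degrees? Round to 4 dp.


angle = atan(0.18/0.41) = 23.7026 degrees


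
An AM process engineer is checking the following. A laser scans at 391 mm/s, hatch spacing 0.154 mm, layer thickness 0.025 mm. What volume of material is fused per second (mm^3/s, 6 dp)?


Rate = 391 * 0.154 * 0.025 = 1.50535 mm^3/s


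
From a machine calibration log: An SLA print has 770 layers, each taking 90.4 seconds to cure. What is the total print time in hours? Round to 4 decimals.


t = 770 * 90.4 / 3600 = 19.3356 hrs


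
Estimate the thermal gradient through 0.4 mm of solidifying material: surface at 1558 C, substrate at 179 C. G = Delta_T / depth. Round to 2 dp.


G = (1558-179)/0.4 = 3447.5 C/mm


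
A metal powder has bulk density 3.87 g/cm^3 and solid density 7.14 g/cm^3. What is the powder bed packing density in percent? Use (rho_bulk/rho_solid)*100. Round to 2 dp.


Packing = (3.87/7.14)*100 = 54.2 %


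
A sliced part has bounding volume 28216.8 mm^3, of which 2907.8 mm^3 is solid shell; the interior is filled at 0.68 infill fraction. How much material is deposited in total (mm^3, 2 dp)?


V_infill = (28216.8 - 2907.8) * 0.68 = 17210.12
V_total = 2907.8 + 17210.12 = 20117.92 mm^3


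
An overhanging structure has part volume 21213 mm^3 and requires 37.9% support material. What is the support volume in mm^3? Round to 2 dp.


V_support = 21213 * 0.379 = 8039.73 mm^3


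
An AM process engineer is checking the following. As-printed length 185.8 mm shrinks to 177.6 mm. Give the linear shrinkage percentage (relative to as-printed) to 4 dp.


Shrinkage = ((185.8-177.6)/185.8)*100 = 4.4133 %


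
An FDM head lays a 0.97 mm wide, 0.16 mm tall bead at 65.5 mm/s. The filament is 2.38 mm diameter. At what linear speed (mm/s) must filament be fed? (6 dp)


Q = 0.97 * 0.16 * 65.5 = 10.1656 mm^3/s
A_fil = pi*(2.38/2)^2 = 4.44880936 mm^2
v_feed = 10.1656 / 4.44880936 = 2.285016 mm/s


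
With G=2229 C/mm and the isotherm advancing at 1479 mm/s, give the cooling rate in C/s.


CR = 2229 * 1479 = 3296691 C/s


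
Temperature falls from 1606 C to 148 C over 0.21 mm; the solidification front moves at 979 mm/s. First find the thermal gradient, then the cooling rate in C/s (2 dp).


G = (1606-148)/0.21 = 6942.85714286 C/mm
CR = 6942.85714286 * 979 = 6797057.14 C/s


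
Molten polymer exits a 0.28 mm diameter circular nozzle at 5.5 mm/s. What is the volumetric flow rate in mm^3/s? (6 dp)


A = pi*(0.28/2)^2 = 0.06157522 mm^2
Q = 0.06157522 * 5.5 = 0.338664 mm^3/s


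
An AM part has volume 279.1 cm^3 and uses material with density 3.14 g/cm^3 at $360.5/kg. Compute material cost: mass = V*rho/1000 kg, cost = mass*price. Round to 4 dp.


Mass = 279.1*3.14/1000 = 0.876374 kg
Cost = 0.876374 * 360.5 = 315.9328 $


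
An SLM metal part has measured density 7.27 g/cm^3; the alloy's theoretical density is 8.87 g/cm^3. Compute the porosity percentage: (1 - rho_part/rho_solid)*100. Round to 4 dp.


Porosity = (1-7.27/8.87)*100 = 18.0383 %


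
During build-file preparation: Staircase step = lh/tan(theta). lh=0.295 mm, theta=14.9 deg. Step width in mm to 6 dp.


step = 0.295 / tan(14.9) = 1.108692 mm


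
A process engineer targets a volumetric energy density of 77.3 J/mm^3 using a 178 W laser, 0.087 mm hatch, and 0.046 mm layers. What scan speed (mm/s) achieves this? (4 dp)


v = 178 / (77.3*0.087*0.046) = 575.3915 mm/s


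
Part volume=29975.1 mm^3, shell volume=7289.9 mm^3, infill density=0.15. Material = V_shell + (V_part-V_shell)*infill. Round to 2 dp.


V_infill = (29975.1 - 7289.9) * 0.15 = 3402.78
V_total = 7289.9 + 3402.78 = 10692.68 mm^3


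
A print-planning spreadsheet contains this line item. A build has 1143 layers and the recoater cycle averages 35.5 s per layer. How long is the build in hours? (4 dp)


t = 1143 * 35.5 / 3600 = 11.2713 hrs


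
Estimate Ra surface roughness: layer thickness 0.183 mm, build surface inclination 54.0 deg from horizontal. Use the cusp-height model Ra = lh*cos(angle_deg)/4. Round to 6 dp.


Ra = 0.183 * cos(54.0) / 4 = 0.026891 mm


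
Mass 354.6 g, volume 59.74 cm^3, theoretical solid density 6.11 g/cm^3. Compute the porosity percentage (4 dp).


rho_part = 354.6 / 59.74 = 5.93572146 g/cm^3
Porosity = (1 - 5.93572146/6.11)*100 = 2.8523 %


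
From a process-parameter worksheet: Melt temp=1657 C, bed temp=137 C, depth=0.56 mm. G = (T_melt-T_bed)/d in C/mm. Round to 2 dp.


G = (1657-137)/0.56 = 2714.29 C/mm


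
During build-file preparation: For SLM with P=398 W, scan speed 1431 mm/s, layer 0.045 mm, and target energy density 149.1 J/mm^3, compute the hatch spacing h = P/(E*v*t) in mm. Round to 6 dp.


h = 398 / (149.1*1431*0.045) = 0.041453 mm


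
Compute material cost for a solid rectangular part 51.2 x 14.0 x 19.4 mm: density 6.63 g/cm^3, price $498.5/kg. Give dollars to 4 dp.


V = 51.2 * 14.0 * 19.4 = 13905.92 mm^3 = 13.90592 cm^3
Mass = 13.90592 * 6.63 / 1000 = 0.09219625 kg
Cost = 0.09219625 * 498.5 = 45.9598 $


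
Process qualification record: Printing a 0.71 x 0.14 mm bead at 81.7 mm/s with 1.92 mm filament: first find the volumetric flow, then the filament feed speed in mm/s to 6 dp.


Q = 0.71 * 0.14 * 81.7 = 8.12098 mm^3/s
A_fil = pi*(1.92/2)^2 = 2.89529179 mm^2
v_feed = 8.12098 / 2.89529179 = 2.804892 mm/s


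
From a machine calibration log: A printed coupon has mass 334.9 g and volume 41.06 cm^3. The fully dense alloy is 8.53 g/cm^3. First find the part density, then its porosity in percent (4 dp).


rho_part = 334.9 / 41.06 = 8.15635655 g/cm^3
Porosity = (1 - 8.15635655/8.53)*100 = 4.3803 %


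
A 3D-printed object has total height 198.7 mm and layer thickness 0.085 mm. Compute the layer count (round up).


Layers = ceil(198.7/0.085) = 2338


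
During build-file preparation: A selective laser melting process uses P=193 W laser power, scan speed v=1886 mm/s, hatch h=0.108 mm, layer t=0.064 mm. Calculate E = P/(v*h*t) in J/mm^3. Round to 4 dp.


E = 193 / (1886*0.108*0.064) = 14.8051 J/mm^3


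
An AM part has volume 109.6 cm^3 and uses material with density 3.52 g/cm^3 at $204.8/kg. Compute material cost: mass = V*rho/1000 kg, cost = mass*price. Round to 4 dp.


Mass = 109.6*3.52/1000 = 0.385792 kg
Cost = 0.385792 * 204.8 = 79.0102 $


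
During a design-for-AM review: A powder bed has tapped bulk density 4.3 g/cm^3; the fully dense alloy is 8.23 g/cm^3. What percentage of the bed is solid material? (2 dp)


Packing = (4.3/8.23)*100 = 52.25 %


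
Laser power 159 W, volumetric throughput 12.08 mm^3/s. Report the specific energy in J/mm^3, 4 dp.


SE = 159 / 12.08 = 13.1623 J/mm^3


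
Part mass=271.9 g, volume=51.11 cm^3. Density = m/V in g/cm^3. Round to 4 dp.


rho = 271.9 / 51.11 = 5.3199 g/cm^3


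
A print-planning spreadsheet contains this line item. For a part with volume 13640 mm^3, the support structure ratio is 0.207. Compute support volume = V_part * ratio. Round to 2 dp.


V_support = 13640 * 0.207 = 2823.48 mm^3


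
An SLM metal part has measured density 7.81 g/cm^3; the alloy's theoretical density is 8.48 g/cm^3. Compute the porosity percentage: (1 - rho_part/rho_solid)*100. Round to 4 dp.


Porosity = (1-7.81/8.48)*100 = 7.9009 %


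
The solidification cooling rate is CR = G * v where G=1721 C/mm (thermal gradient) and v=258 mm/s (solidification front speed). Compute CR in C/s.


CR = 1721 * 258 = 444018 C/s


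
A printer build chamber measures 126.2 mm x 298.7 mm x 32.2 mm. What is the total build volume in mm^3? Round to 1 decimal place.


V = 126.2 * 298.7 * 32.2 = 1213809.3 mm^3


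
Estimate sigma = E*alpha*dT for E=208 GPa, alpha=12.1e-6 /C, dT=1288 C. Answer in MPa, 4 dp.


sigma = 208*1000 * 12.1e-6 * 1288 = 3241.6384 MPa


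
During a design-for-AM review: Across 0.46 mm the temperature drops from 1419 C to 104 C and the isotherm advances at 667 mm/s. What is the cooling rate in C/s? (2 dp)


G = (1419-104)/0.46 = 2858.69565217 C/mm
CR = 2858.69565217 * 667 = 1906750.0 C/s


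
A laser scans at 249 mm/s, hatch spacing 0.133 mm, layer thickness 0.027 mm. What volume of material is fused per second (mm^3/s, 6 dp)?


Rate = 249 * 0.133 * 0.027 = 0.894159 mm^3/s


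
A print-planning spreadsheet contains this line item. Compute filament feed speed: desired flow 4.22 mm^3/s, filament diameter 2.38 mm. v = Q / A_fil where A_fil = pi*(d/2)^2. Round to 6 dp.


A = pi*(2.38/2)^2 = 4.448809
v = 4.22 / 4.448809 = 0.948568 mm/s


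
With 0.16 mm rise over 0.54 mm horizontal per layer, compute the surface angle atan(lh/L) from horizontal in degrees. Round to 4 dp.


angle = atan(0.16/0.54) = 16.5044 degrees


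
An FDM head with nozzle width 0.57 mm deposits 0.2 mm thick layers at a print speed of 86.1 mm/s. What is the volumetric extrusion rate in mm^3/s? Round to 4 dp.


Rate = 0.57 * 0.2 * 86.1 = 9.8154 mm^3/s


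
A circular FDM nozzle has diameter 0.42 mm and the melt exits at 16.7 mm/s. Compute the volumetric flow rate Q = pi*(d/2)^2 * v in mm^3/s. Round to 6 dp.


A = pi*(0.42/2)^2 = 0.13854424 mm^2
Q = 0.13854424 * 16.7 = 2.313689 mm^3/s


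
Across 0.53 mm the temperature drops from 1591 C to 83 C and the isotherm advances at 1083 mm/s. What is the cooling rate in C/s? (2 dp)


G = (1591-83)/0.53 = 2845.28301887 C/mm
CR = 2845.28301887 * 1083 = 3081441.51 C/s


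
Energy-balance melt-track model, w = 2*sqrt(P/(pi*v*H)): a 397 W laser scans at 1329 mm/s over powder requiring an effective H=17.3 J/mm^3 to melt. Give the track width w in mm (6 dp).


w = 2*sqrt(397/(pi*1329*17.3)) = 0.148274 mm


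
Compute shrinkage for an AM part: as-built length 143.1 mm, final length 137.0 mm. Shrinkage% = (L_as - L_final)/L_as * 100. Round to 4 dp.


Shrinkage = ((143.1-137.0)/143.1)*100 = 4.2628 %


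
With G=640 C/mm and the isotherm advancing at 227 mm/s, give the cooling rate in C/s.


CR = 640 * 227 = 145280 C/s


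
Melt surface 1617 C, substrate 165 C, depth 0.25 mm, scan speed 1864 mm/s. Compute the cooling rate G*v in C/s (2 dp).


G = (1617-165)/0.25 = 5808.0 C/mm
CR = 5808.0 * 1864 = 10826112.0 C/s


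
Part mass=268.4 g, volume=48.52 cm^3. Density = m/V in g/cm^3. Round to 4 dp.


rho = 268.4 / 48.52 = 5.5317 g/cm^3


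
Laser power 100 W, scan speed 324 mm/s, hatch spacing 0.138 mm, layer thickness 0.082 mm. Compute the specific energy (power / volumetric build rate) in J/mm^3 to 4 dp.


Build rate = 324 * 0.138 * 0.082 = 3.666384 mm^3/s
SE = 100 / 3.666384 = 27.2748 J/mm^3


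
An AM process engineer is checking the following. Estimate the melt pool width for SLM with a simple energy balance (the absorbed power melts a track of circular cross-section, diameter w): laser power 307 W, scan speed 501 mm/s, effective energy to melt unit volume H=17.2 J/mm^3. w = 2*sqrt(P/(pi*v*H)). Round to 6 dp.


w = 2*sqrt(307/(pi*501*17.2)) = 0.212981 mm


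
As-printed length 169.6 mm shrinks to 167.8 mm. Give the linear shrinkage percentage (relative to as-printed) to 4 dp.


Shrinkage = ((169.6-167.8)/169.6)*100 = 1.0613 %


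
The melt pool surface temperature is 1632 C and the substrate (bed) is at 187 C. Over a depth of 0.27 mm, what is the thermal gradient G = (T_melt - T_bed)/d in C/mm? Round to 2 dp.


G = (1632-187)/0.27 = 5351.85 C/mm


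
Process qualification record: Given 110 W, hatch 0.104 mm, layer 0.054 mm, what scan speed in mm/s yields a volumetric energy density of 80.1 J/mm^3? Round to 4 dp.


v = 110 / (80.1*0.104*0.054) = 244.5305 mm/s


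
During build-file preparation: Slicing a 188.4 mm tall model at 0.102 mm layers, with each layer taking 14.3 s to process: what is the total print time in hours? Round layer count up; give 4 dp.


Layers = ceil(188.4/0.102) = 1848
t = 1848 * 14.3 / 3600 = 7.3407 hrs


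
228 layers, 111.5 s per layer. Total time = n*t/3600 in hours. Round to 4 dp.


t = 228 * 111.5 / 3600 = 7.0617 hrs


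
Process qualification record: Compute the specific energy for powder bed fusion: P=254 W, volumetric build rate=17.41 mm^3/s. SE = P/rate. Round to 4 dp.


SE = 254 / 17.41 = 14.5893 J/mm^3


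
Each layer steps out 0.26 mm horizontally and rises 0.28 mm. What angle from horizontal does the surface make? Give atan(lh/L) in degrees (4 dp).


angle = atan(0.28/0.26) = 47.1211 degrees


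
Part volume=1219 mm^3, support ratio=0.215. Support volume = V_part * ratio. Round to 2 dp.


V_support = 1219 * 0.215 = 262.09 mm^3


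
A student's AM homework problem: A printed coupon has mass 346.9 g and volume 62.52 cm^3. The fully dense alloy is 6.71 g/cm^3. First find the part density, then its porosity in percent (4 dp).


rho_part = 346.9 / 62.52 = 5.54862444 g/cm^3
Porosity = (1 - 5.54862444/6.71)*100 = 17.3081 %


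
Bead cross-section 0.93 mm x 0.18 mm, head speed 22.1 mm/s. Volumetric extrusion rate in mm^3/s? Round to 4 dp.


Rate = 0.93 * 0.18 * 22.1 = 3.6995 mm^3/s


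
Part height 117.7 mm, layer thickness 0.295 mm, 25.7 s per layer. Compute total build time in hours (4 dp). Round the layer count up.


Layers = ceil(117.7/0.295) = 399
t = 399 * 25.7 / 3600 = 2.8484 hrs


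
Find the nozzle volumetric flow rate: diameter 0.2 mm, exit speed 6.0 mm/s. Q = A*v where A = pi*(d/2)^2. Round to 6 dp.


A = pi*(0.2/2)^2 = 0.03141593 mm^2
Q = 0.03141593 * 6.0 = 0.188496 mm^3/s


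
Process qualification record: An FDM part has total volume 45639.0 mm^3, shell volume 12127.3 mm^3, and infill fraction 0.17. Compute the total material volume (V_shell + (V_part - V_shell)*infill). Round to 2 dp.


V_infill = (45639.0 - 12127.3) * 0.17 = 5696.99
V_total = 12127.3 + 5696.99 = 17824.29 mm^3


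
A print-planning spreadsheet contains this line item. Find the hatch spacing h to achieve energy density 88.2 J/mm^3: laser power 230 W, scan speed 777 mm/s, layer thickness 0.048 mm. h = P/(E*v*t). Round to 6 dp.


h = 230 / (88.2*777*0.048) = 0.069919 mm


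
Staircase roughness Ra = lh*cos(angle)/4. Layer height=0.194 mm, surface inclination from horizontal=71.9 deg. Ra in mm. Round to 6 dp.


Ra = 0.194 * cos(71.9) / 4 = 0.015068 mm


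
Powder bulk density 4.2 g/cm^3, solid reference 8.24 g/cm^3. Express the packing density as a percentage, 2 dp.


Packing = (4.2/8.24)*100 = 50.97 %


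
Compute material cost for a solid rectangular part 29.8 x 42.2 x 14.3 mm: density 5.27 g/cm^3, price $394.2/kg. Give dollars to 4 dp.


V = 29.8 * 42.2 * 14.3 = 17983.108 mm^3 = 17.983108 cm^3
Mass = 17.983108 * 5.27 / 1000 = 0.09477098 kg
Cost = 0.09477098 * 394.2 = 37.3587 $


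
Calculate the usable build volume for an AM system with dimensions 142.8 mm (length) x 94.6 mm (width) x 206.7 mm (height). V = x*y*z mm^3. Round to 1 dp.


V = 142.8 * 94.6 * 206.7 = 2792285.5 mm^3


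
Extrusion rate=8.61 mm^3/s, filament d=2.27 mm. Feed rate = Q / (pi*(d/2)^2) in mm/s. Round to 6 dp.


A = pi*(2.27/2)^2 = 4.047078
v = 8.61 / 4.047078 = 2.127461 mm/s


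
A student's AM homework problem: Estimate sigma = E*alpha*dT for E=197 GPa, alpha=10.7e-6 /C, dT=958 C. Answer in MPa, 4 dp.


sigma = 197*1000 * 10.7e-6 * 958 = 2019.3682 MPa


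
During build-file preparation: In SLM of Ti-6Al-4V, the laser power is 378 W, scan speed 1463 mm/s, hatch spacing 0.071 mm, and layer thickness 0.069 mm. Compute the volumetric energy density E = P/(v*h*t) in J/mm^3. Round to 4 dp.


E = 378 / (1463*0.071*0.069) = 52.74 J/mm^3


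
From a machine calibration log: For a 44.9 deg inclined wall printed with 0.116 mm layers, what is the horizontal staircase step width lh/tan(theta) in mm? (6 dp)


step = 0.116 / tan(44.9) = 0.116406 mm


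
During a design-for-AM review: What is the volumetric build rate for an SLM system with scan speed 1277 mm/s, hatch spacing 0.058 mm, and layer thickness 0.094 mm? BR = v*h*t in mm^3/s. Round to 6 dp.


Rate = 1277 * 0.058 * 0.094 = 6.962204 mm^3/s


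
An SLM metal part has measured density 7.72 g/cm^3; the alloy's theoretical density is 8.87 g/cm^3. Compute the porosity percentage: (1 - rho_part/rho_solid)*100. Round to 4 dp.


Porosity = (1-7.72/8.87)*100 = 12.9651 %


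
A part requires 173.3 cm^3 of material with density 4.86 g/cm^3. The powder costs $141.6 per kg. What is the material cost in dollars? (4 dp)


Mass = 173.3*4.86/1000 = 0.842238 kg
Cost = 0.842238 * 141.6 = 119.2609 $


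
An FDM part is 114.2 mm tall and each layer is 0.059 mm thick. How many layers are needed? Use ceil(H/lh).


Layers = ceil(114.2/0.059) = 1936


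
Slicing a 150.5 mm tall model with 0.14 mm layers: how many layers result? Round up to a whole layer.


Layers = ceil(150.5/0.14) = 1075


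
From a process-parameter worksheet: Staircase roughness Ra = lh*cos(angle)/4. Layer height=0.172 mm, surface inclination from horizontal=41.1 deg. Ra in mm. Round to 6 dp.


Ra = 0.172 * cos(41.1) / 4 = 0.032403 mm


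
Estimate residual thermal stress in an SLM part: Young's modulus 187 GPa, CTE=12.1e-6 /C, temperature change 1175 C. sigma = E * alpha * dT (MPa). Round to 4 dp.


sigma = 187*1000 * 12.1e-6 * 1175 = 2658.6725 MPa


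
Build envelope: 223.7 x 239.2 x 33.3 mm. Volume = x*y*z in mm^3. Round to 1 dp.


V = 223.7 * 239.2 * 33.3 = 1781851.0 mm^3


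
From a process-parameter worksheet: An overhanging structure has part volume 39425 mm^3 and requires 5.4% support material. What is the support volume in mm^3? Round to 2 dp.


V_support = 39425 * 0.054 = 2128.95 mm^3


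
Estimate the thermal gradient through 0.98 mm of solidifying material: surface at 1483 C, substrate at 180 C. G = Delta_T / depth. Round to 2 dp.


G = (1483-180)/0.98 = 1329.59 C/mm


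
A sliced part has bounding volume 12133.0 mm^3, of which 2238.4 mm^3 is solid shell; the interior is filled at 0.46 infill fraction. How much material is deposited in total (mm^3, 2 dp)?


V_infill = (12133.0 - 2238.4) * 0.46 = 4551.52
V_total = 2238.4 + 4551.52 = 6789.92 mm^3


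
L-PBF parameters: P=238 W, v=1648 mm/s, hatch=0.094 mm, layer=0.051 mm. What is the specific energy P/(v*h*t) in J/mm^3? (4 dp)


Build rate = 1648 * 0.094 * 0.051 = 7.900512 mm^3/s
SE = 238 / 7.900512 = 30.1246 J/mm^3


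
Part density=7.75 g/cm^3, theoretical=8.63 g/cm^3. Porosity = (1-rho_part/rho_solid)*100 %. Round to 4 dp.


Porosity = (1-7.75/8.63)*100 = 10.197 %


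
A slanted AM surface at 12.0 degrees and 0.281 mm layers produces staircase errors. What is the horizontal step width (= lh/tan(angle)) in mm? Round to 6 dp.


step = 0.281 / tan(12.0) = 1.322001 mm


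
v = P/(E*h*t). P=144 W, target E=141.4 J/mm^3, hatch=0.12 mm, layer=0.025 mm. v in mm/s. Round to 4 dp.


v = 144 / (141.4*0.12*0.025) = 339.4625 mm/s


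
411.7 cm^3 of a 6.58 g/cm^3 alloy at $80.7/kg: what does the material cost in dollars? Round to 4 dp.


Mass = 411.7*6.58/1000 = 2.708986 kg
Cost = 2.708986 * 80.7 = 218.6152 $


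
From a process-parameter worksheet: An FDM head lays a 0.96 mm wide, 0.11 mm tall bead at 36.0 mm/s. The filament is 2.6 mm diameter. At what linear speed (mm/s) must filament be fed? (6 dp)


Q = 0.96 * 0.11 * 36.0 = 3.8016 mm^3/s
A_fil = pi*(2.6/2)^2 = 5.30929158 mm^2
v_feed = 3.8016 / 5.30929158 = 0.716028 mm/s


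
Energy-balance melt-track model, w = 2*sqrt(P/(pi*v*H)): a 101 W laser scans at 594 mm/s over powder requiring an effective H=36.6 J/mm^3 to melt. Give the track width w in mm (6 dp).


w = 2*sqrt(101/(pi*594*36.6)) = 0.07691 mm


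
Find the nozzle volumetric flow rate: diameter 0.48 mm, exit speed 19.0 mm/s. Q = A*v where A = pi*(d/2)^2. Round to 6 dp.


A = pi*(0.48/2)^2 = 0.18095574 mm^2
Q = 0.18095574 * 19.0 = 3.438159 mm^3/s


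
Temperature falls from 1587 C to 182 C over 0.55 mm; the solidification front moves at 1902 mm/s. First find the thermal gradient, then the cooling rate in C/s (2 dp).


G = (1587-182)/0.55 = 2554.54545455 C/mm
CR = 2554.54545455 * 1902 = 4858745.45 C/s


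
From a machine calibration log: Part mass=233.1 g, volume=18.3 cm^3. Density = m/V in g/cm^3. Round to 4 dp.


rho = 233.1 / 18.3 = 12.7377 g/cm^3


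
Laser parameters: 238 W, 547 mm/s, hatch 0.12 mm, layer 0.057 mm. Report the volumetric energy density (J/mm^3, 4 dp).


E = 238 / (547*0.12*0.057) = 63.6112 J/mm^3


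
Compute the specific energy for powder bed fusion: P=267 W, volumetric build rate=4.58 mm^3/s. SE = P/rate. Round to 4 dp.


SE = 267 / 4.58 = 58.2969 J/mm^3


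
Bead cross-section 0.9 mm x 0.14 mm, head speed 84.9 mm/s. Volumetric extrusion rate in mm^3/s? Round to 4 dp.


Rate = 0.9 * 0.14 * 84.9 = 10.6974 mm^3/s


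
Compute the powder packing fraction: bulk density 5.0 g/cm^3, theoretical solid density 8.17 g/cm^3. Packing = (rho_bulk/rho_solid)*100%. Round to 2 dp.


Packing = (5.0/8.17)*100 = 61.2 %


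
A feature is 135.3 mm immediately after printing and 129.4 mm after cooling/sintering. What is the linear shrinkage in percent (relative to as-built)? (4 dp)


Shrinkage = ((135.3-129.4)/135.3)*100 = 4.3607 %


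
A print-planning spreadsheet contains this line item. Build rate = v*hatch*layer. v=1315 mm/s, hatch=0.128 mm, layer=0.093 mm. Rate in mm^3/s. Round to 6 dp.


Rate = 1315 * 0.128 * 0.093 = 15.65376 mm^3/s


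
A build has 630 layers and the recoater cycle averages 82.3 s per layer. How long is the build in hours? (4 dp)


t = 630 * 82.3 / 3600 = 14.4025 hrs


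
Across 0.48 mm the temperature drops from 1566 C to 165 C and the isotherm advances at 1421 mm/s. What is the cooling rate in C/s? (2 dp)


G = (1566-165)/0.48 = 2918.75 C/mm
CR = 2918.75 * 1421 = 4147543.75 C/s


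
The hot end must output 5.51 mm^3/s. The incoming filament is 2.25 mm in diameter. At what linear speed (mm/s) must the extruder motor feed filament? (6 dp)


A = pi*(2.25/2)^2 = 3.976078
v = 5.51 / 3.976078 = 1.385788 mm/s


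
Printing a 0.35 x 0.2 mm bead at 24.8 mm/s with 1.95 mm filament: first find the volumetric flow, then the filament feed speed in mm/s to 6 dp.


Q = 0.35 * 0.2 * 24.8 = 1.736 mm^3/s
A_fil = pi*(1.95/2)^2 = 2.98647652 mm^2
v_feed = 1.736 / 2.98647652 = 0.581287 mm/s


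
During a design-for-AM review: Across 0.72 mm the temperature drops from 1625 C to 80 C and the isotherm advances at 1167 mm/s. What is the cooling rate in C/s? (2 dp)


G = (1625-80)/0.72 = 2145.83333333 C/mm
CR = 2145.83333333 * 1167 = 2504187.5 C/s


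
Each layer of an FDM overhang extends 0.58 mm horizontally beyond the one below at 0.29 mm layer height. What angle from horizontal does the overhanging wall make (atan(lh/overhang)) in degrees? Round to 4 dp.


angle = atan(0.29/0.58) = 26.5651 degrees


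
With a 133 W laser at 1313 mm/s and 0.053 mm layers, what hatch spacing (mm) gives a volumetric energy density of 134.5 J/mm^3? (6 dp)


h = 133 / (134.5*1313*0.053) = 0.01421 mm


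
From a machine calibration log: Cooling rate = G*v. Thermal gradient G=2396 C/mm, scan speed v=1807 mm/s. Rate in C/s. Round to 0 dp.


CR = 2396 * 1807 = 4329572 C/s


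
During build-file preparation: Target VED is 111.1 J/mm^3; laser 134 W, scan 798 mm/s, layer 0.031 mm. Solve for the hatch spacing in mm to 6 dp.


h = 134 / (111.1*798*0.031) = 0.048756 mm


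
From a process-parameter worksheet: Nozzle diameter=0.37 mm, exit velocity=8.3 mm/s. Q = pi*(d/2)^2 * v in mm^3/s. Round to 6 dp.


A = pi*(0.37/2)^2 = 0.10752101 mm^2
Q = 0.10752101 * 8.3 = 0.892424 mm^3/s


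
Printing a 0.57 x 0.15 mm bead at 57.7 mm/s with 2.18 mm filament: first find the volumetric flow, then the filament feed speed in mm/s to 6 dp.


Q = 0.57 * 0.15 * 57.7 = 4.93335 mm^3/s
A_fil = pi*(2.18/2)^2 = 3.73252623 mm^2
v_feed = 4.93335 / 3.73252623 = 1.321719 mm/s


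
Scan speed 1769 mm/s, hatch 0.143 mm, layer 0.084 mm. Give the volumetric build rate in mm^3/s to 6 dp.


Rate = 1769 * 0.143 * 0.084 = 21.249228 mm^3/s


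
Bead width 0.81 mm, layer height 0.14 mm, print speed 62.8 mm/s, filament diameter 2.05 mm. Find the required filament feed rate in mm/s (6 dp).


Q = 0.81 * 0.14 * 62.8 = 7.12152 mm^3/s
A_fil = pi*(2.05/2)^2 = 3.30063578 mm^2
v_feed = 7.12152 / 3.30063578 = 2.157621 mm/s


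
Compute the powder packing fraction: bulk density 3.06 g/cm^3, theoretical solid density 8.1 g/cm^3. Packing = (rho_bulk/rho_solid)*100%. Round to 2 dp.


Packing = (3.06/8.1)*100 = 37.78 %


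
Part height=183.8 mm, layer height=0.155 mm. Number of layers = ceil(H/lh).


Layers = ceil(183.8/0.155) = 1186


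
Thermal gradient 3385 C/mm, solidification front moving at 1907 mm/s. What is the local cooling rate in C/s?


CR = 3385 * 1907 = 6455195 C/s


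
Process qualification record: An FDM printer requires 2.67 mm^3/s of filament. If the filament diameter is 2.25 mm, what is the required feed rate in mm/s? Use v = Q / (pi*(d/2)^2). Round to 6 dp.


A = pi*(2.25/2)^2 = 3.976078
v = 2.67 / 3.976078 = 0.671516 mm/s


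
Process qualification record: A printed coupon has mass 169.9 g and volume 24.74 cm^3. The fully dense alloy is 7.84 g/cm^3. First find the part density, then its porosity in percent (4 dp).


rho_part = 169.9 / 24.74 = 6.86742118 g/cm^3
Porosity = (1 - 6.86742118/7.84)*100 = 12.4053 %


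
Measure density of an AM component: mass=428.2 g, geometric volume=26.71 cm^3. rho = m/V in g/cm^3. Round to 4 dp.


rho = 428.2 / 26.71 = 16.0314 g/cm^3


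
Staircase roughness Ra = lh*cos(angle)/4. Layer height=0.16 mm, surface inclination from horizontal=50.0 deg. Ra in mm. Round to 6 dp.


Ra = 0.16 * cos(50.0) / 4 = 0.025712 mm


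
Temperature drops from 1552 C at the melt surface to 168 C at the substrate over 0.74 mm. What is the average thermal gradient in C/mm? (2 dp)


G = (1552-168)/0.74 = 1870.27 C/mm


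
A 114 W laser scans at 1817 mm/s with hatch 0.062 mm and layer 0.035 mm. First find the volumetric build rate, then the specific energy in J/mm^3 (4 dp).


Build rate = 1817 * 0.062 * 0.035 = 3.94289 mm^3/s
SE = 114 / 3.94289 = 28.9128 J/mm^3


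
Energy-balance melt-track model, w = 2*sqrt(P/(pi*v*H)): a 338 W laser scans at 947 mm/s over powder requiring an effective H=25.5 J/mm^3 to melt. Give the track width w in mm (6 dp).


w = 2*sqrt(338/(pi*947*25.5)) = 0.133496 mm


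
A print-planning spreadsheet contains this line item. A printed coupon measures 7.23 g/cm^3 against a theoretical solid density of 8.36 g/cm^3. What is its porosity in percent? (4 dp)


Porosity = (1-7.23/8.36)*100 = 13.5167 %


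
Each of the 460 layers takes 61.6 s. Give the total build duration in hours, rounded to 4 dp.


t = 460 * 61.6 / 3600 = 7.8711 hrs


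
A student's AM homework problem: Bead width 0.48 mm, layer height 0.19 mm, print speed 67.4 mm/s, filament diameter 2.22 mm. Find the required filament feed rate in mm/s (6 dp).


Q = 0.48 * 0.19 * 67.4 = 6.14688 mm^3/s
A_fil = pi*(2.22/2)^2 = 3.87075631 mm^2
v_feed = 6.14688 / 3.87075631 = 1.588031 mm/s


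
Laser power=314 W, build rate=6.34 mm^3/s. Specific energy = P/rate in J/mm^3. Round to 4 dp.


SE = 314 / 6.34 = 49.5268 J/mm^3


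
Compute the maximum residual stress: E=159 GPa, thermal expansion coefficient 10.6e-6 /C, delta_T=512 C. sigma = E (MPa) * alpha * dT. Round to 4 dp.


sigma = 159*1000 * 10.6e-6 * 512 = 862.9248 MPa


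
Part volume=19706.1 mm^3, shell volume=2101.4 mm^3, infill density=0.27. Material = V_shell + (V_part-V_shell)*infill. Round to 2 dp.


V_infill = (19706.1 - 2101.4) * 0.27 = 4753.27
V_total = 2101.4 + 4753.27 = 6854.67 mm^3


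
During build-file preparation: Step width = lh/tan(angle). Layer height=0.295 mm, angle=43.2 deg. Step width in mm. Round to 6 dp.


step = 0.295 / tan(43.2) = 0.314143 mm


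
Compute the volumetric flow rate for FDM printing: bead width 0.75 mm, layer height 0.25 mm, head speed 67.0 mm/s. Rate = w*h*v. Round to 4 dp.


Rate = 0.75 * 0.25 * 67.0 = 12.5625 mm^3/s


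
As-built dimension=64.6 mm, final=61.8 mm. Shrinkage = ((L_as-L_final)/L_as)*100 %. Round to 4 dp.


Shrinkage = ((64.6-61.8)/64.6)*100 = 4.3344 %


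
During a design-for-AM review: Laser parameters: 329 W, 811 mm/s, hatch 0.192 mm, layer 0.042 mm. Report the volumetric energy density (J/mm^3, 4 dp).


E = 329 / (811*0.192*0.042) = 50.3065 J/mm^3


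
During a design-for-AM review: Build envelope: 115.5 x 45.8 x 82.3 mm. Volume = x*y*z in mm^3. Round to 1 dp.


V = 115.5 * 45.8 * 82.3 = 435358.8 mm^3


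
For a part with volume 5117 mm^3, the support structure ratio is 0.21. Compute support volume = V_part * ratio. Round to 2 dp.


V_support = 5117 * 0.21 = 1074.57 mm^3


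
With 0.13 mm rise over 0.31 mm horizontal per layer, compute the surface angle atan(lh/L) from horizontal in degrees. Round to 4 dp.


angle = atan(0.13/0.31) = 22.751 degrees


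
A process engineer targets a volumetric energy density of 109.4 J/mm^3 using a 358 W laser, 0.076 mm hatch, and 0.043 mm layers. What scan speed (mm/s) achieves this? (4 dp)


v = 358 / (109.4*0.076*0.043) = 1001.3448 mm/s


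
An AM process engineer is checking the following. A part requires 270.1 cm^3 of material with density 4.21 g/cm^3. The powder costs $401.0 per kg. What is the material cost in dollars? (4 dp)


Mass = 270.1*4.21/1000 = 1.137121 kg
Cost = 1.137121 * 401.0 = 455.9855 $


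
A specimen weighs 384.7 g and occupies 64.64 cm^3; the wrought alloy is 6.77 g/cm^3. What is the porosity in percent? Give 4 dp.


rho_part = 384.7 / 64.64 = 5.95142327 g/cm^3
Porosity = (1 - 5.95142327/6.77)*100 = 12.0912 %


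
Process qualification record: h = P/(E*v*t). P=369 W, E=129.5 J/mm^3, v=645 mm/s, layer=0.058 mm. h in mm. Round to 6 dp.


h = 369 / (129.5*645*0.058) = 0.076167 mm


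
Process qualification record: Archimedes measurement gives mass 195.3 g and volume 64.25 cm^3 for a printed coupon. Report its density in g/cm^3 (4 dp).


rho = 195.3 / 64.25 = 3.0397 g/cm^3


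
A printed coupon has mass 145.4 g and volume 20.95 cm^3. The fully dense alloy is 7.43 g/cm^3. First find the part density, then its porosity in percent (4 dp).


rho_part = 145.4 / 20.95 = 6.94033413 g/cm^3
Porosity = (1 - 6.94033413/7.43)*100 = 6.5904 %


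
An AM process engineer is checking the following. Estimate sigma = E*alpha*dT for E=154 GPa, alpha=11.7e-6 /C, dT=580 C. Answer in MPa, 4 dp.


sigma = 154*1000 * 11.7e-6 * 580 = 1045.044 MPa


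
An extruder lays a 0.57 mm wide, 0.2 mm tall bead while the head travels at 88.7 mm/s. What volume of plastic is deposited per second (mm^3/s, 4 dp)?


Rate = 0.57 * 0.2 * 88.7 = 10.1118 mm^3/s


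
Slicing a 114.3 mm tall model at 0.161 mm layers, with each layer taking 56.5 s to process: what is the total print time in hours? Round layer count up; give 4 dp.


Layers = ceil(114.3/0.161) = 710
t = 710 * 56.5 / 3600 = 11.1431 hrs


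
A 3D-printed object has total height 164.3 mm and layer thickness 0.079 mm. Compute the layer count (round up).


Layers = ceil(164.3/0.079) = 2080


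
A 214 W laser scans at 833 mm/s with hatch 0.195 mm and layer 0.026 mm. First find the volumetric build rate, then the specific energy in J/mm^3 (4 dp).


Build rate = 833 * 0.195 * 0.026 = 4.22331 mm^3/s
SE = 214 / 4.22331 = 50.6712 J/mm^3


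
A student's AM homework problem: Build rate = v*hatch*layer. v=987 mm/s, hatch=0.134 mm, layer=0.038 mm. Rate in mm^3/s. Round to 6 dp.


Rate = 987 * 0.134 * 0.038 = 5.025804 mm^3/s


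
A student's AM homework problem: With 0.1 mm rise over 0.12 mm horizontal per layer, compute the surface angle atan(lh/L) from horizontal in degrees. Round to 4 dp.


angle = atan(0.1/0.12) = 39.8056 degrees


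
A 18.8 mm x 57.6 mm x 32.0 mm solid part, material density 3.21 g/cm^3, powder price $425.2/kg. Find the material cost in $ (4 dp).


V = 18.8 * 57.6 * 32.0 = 34652.16 mm^3 = 34.65216 cm^3
Mass = 34.65216 * 3.21 / 1000 = 0.11123343 kg
Cost = 0.11123343 * 425.2 = 47.2965 $


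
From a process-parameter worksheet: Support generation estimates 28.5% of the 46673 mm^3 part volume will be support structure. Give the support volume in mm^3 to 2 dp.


V_support = 46673 * 0.285 = 13301.81 mm^3


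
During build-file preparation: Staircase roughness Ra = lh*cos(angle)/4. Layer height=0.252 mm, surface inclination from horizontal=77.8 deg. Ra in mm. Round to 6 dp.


Ra = 0.252 * cos(77.8) / 4 = 0.013313 mm


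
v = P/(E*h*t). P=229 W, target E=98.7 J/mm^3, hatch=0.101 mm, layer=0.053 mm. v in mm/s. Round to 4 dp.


v = 229 / (98.7*0.101*0.053) = 433.4321 mm/s


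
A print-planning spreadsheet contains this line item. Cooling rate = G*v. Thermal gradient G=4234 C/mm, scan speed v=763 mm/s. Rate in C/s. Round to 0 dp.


CR = 4234 * 763 = 3230542 C/s


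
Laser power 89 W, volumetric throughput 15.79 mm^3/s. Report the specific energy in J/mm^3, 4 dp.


SE = 89 / 15.79 = 5.6365 J/mm^3


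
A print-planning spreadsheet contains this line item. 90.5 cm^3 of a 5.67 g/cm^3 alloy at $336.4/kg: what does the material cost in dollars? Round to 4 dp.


Mass = 90.5*5.67/1000 = 0.513135 kg
Cost = 0.513135 * 336.4 = 172.6186 $


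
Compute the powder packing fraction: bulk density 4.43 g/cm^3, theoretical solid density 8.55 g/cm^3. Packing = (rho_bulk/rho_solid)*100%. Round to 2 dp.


Packing = (4.43/8.55)*100 = 51.81 %


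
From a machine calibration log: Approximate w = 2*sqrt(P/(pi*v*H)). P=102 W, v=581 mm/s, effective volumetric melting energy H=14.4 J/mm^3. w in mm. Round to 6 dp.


w = 2*sqrt(102/(pi*581*14.4)) = 0.124591 mm


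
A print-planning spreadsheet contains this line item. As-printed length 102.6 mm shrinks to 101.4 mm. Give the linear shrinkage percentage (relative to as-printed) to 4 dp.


Shrinkage = ((102.6-101.4)/102.6)*100 = 1.1696 %


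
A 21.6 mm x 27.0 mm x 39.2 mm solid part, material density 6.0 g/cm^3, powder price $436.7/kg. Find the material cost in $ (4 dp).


V = 21.6 * 27.0 * 39.2 = 22861.44 mm^3 = 22.86144 cm^3
Mass = 22.86144 * 6.0 / 1000 = 0.13716864 kg
Cost = 0.13716864 * 436.7 = 59.9015 $


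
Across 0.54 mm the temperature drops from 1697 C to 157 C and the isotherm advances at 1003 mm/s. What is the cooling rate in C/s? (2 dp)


G = (1697-157)/0.54 = 2851.85185185 C/mm
CR = 2851.85185185 * 1003 = 2860407.41 C/s


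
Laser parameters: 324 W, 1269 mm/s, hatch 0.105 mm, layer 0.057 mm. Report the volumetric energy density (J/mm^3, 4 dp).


E = 324 / (1269*0.105*0.057) = 42.6598 J/mm^3


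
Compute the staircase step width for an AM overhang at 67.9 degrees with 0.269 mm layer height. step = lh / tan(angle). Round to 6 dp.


step = 0.269 / tan(67.9) = 0.10923 mm


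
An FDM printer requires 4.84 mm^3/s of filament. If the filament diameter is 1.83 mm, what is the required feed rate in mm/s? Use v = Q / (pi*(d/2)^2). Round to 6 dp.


A = pi*(1.83/2)^2 = 2.63022
v = 4.84 / 2.63022 = 1.84015 mm/s


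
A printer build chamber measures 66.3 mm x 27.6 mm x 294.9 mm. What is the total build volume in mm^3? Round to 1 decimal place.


V = 66.3 * 27.6 * 294.9 = 539631.6 mm^3


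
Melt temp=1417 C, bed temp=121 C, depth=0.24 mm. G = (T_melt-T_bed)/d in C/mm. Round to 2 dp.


G = (1417-121)/0.24 = 5400.0 C/mm


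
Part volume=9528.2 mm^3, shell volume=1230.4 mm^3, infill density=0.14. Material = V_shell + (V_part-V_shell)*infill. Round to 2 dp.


V_infill = (9528.2 - 1230.4) * 0.14 = 1161.69
V_total = 1230.4 + 1161.69 = 2392.09 mm^3


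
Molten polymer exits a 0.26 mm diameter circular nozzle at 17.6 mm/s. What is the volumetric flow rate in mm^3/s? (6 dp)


A = pi*(0.26/2)^2 = 0.05309292 mm^2
Q = 0.05309292 * 17.6 = 0.934435 mm^3/s


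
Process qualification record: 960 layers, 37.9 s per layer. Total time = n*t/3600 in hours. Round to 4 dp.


t = 960 * 37.9 / 3600 = 10.1067 hrs


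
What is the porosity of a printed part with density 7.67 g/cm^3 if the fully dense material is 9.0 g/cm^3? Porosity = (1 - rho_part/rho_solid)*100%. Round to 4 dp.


Porosity = (1-7.67/9.0)*100 = 14.7778 %


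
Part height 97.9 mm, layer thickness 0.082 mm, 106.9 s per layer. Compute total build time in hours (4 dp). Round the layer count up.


Layers = ceil(97.9/0.082) = 1194
t = 1194 * 106.9 / 3600 = 35.4552 hrs


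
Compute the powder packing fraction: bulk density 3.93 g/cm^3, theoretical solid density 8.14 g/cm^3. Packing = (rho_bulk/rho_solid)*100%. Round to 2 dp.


Packing = (3.93/8.14)*100 = 48.28 %


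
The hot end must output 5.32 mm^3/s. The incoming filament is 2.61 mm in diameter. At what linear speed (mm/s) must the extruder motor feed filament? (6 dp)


A = pi*(2.61/2)^2 = 5.350211
v = 5.32 / 5.350211 = 0.994353 mm/s


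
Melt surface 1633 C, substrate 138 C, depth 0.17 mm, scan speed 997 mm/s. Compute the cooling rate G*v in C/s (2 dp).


G = (1633-138)/0.17 = 8794.11764706 C/mm
CR = 8794.11764706 * 997 = 8767735.29 C/s


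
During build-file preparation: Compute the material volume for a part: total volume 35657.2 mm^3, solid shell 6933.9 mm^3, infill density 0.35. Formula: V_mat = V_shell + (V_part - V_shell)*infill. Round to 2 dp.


V_infill = (35657.2 - 6933.9) * 0.35 = 10053.16
V_total = 6933.9 + 10053.16 = 16987.06 mm^3


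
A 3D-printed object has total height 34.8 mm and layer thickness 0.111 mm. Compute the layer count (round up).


Layers = ceil(34.8/0.111) = 314


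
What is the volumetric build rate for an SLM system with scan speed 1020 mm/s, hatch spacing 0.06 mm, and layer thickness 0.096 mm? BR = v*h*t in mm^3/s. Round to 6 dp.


Rate = 1020 * 0.06 * 0.096 = 5.8752 mm^3/s


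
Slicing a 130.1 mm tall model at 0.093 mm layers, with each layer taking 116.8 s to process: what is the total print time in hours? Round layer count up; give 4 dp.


Layers = ceil(130.1/0.093) = 1399
t = 1399 * 116.8 / 3600 = 45.3898 hrs


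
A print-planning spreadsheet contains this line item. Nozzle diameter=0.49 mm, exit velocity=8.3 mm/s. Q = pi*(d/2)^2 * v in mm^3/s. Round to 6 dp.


A = pi*(0.49/2)^2 = 0.1885741 mm^2
Q = 0.1885741 * 8.3 = 1.565165 mm^3/s


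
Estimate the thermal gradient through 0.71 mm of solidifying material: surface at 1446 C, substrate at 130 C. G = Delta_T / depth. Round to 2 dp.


G = (1446-130)/0.71 = 1853.52 C/mm


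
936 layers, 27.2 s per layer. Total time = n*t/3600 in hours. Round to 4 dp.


t = 936 * 27.2 / 3600 = 7.072 hrs


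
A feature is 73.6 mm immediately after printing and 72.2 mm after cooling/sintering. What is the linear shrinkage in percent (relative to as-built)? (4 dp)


Shrinkage = ((73.6-72.2)/73.6)*100 = 1.9022 %


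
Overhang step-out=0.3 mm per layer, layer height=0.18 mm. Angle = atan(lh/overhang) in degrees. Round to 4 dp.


angle = atan(0.18/0.3) = 30.9638 degrees


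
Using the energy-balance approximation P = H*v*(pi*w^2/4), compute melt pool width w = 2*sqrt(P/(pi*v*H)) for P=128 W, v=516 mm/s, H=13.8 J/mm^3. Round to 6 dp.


w = 2*sqrt(128/(pi*516*13.8)) = 0.151285 mm


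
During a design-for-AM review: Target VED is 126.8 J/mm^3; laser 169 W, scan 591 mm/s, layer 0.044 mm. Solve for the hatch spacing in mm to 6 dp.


h = 169 / (126.8*591*0.044) = 0.051254 mm


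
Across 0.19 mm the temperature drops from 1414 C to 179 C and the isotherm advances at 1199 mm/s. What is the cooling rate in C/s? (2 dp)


G = (1414-179)/0.19 = 6500.0 C/mm
CR = 6500.0 * 1199 = 7793500.0 C/s
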